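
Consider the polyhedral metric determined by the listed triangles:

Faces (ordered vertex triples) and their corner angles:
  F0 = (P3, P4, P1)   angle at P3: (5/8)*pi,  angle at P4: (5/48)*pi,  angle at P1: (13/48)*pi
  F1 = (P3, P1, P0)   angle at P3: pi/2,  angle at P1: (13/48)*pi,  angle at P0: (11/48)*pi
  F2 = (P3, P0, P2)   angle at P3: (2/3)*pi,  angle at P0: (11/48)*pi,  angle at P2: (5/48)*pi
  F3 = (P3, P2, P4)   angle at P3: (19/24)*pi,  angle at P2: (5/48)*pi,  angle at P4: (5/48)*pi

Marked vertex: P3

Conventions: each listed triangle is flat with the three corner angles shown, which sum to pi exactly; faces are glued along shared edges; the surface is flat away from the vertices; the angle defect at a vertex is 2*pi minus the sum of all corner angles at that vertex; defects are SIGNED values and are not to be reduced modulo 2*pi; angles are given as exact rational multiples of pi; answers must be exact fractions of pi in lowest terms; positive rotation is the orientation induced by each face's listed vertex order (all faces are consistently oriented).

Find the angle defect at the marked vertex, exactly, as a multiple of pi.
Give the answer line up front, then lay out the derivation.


Answer: defect(P3) = (-7/12)*pi

Sum of corner angles at P3: (31/12)*pi
defect = 2*pi - (31/12)*pi


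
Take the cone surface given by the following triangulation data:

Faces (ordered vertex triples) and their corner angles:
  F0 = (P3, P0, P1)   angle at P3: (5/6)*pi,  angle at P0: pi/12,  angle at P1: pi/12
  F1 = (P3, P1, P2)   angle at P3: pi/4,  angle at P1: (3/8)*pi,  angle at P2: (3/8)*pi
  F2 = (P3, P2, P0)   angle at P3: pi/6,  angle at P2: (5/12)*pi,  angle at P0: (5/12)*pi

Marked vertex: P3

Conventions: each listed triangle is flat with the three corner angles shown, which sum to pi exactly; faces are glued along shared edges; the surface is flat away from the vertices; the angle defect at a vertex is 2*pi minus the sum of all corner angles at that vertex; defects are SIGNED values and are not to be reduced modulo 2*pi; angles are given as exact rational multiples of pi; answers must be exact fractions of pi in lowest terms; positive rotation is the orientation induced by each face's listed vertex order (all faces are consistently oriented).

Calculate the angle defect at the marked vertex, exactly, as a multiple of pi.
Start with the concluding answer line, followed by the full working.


Answer: defect(P3) = (3/4)*pi

Sum of corner angles at P3: (5/4)*pi
defect = 2*pi - (5/4)*pi


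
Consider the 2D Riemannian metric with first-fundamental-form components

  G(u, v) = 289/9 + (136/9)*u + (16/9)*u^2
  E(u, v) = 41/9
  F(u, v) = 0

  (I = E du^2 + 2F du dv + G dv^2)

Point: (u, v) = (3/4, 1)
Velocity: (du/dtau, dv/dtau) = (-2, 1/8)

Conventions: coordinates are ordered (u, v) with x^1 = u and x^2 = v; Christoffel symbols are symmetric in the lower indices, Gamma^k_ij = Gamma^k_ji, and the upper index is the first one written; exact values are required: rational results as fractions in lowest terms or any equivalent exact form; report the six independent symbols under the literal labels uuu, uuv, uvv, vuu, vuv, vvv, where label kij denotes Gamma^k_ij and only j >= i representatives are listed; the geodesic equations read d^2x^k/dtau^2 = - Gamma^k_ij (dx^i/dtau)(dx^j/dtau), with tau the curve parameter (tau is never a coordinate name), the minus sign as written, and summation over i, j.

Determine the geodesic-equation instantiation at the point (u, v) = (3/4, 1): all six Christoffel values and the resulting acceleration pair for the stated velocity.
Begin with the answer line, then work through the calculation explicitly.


Answer: Gamma_uuu = 0, Gamma_uuv = 0, Gamma_uvv = -80/41, Gamma_vuu = 0, Gamma_vuv = 1/5, Gamma_vvv = 0; accelerations (d^2u/dtau^2, d^2v/dtau^2) = (5/164, 1/10)

E = 41/9, F = 0, G = 400/9 at the point
E_u = 0, E_v = 0, F_u = 0, F_v = 0, G_u = 160/9, G_v = 0
EG - F^2 = 16400/81;  g^inv = (81/16400) * [[400/9, 0], [0, 41/9]]
first-kind symbols [ij,l] = (1/2)(d_i g_jl + d_j g_il - d_l g_ij): [uu,u] = E_u/2 = 0, [uu,v] = F_u - E_v/2 = 0, [uv,u] = E_v/2 = 0, [uv,v] = G_u/2 = 80/9, [vv,u] = F_v - G_u/2 = -80/9, [vv,v] = G_v/2 = 0
Gamma^u_ij = (G*[ij,u] - F*[ij,v])/(EG - F^2), Gamma^v_ij = (E*[ij,v] - F*[ij,u])/(EG - F^2)
Gamma_uuu = 0, Gamma_uuv = 0, Gamma_uvv = -80/41, Gamma_vuu = 0, Gamma_vuv = 1/5, Gamma_vvv = 0
d^2u/dtau^2 = -(Gamma_uuu*(-2)^2 + 2*Gamma_uuv*(-2)*(1/8) + Gamma_uvv*(1/8)^2) = 5/164
d^2v/dtau^2 = -(Gamma_vuu*(-2)^2 + 2*Gamma_vuv*(-2)*(1/8) + Gamma_vvv*(1/8)^2) = 1/10


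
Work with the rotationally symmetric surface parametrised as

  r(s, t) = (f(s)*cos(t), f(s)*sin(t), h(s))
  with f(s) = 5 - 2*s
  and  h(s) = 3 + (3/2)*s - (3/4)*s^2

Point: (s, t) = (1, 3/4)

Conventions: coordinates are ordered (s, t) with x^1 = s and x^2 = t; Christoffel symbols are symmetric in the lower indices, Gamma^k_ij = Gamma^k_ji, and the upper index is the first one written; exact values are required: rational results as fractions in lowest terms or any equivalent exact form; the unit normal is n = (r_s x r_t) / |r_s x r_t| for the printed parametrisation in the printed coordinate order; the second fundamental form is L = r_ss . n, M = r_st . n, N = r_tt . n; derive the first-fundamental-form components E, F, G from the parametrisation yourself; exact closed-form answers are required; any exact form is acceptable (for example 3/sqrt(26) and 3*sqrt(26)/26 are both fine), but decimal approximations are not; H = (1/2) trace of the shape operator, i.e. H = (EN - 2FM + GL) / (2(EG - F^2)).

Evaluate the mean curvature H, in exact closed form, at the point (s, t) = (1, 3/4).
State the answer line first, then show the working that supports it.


Answer: H = 3/16

f = 3, f' = -2, f'' = 0, h' = 0, h'' = -3/2
E = 4, F = 0, G = 9; answer radicand W^2 = 4
unnormalised second-form numerators: l = 3, m = 0, n = 0; L = l/sqrt(4), and similarly M = m/sqrt(W^2), N = n/sqrt(W^2)
H = (E*n - 2*F*m + G*l) / (2*(EG - F^2)*sqrt(W^2)); E*n - 2*F*m + G*l = 27, EG - F^2 = 36, so H = (3/8)/sqrt(4)


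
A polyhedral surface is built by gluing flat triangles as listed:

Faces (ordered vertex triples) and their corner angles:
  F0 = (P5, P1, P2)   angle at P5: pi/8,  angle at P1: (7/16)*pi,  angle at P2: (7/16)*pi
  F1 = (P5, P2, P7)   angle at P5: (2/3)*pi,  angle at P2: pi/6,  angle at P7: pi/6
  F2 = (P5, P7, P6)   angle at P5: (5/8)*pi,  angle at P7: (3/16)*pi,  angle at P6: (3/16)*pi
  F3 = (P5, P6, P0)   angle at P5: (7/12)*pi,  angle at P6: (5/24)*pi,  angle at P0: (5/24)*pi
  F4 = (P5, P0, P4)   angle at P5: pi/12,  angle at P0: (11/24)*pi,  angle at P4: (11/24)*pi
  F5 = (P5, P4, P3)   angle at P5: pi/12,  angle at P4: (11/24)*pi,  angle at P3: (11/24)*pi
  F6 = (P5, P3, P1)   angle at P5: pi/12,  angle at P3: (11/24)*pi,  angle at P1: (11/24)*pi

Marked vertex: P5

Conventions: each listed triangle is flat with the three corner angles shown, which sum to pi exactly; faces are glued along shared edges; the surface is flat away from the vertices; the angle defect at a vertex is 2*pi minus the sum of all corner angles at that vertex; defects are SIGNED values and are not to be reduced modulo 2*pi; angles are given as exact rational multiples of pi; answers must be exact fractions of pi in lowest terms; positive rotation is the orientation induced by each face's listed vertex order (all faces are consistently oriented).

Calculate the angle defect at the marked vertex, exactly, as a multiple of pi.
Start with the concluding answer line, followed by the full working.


Answer: defect(P5) = -pi/4

Sum of corner angles at P5: (9/4)*pi
defect = 2*pi - (9/4)*pi


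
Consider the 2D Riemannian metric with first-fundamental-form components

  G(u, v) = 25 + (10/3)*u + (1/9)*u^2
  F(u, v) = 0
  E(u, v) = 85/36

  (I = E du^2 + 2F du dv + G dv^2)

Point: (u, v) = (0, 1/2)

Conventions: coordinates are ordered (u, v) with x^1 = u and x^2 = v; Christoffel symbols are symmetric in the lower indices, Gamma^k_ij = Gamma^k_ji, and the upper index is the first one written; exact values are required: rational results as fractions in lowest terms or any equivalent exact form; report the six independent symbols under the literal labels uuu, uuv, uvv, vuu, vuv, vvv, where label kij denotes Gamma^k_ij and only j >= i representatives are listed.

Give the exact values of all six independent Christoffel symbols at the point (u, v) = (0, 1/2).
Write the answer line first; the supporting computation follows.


Answer: Gamma_uuu = 0, Gamma_uuv = 0, Gamma_uvv = -12/17, Gamma_vuu = 0, Gamma_vuv = 1/15, Gamma_vvv = 0

E = 85/36, F = 0, G = 25 at the point
E_u = 0, E_v = 0, F_u = 0, F_v = 0, G_u = 10/3, G_v = 0
EG - F^2 = 2125/36;  g^inv = (36/2125) * [[25, 0], [0, 85/36]]
first-kind symbols [ij,l] = (1/2)(d_i g_jl + d_j g_il - d_l g_ij): [uu,u] = E_u/2 = 0, [uu,v] = F_u - E_v/2 = 0, [uv,u] = E_v/2 = 0, [uv,v] = G_u/2 = 5/3, [vv,u] = F_v - G_u/2 = -5/3, [vv,v] = G_v/2 = 0
Gamma^u_ij = (G*[ij,u] - F*[ij,v])/(EG - F^2), Gamma^v_ij = (E*[ij,v] - F*[ij,u])/(EG - F^2)


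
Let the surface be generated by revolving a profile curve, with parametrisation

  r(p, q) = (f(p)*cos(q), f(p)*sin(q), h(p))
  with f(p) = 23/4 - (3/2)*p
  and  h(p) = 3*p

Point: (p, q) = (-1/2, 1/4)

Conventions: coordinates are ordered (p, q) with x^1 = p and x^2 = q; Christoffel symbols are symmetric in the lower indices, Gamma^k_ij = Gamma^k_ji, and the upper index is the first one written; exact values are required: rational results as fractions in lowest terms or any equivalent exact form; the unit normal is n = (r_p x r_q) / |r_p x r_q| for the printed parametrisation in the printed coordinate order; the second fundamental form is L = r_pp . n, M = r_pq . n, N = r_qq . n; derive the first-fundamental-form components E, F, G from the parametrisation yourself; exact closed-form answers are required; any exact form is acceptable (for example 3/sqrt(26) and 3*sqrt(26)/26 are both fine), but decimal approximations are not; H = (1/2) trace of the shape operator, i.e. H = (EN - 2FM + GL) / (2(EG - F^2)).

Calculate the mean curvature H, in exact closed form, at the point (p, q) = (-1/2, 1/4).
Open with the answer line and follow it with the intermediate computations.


Answer: H = 2*sqrt(5)/65

f = 13/2, f' = -3/2, f'' = 0, h' = 3, h'' = 0
E = 45/4, F = 0, G = 169/4; answer radicand W^2 = 45/4
unnormalised second-form numerators: l = 0, m = 0, n = 39/2; L = l/sqrt(45/4), and similarly M = m/sqrt(W^2), N = n/sqrt(W^2)
H = (E*n - 2*F*m + G*l) / (2*(EG - F^2)*sqrt(W^2)); E*n - 2*F*m + G*l = 1755/8, EG - F^2 = 7605/16, so H = (3/13)/sqrt(45/4)


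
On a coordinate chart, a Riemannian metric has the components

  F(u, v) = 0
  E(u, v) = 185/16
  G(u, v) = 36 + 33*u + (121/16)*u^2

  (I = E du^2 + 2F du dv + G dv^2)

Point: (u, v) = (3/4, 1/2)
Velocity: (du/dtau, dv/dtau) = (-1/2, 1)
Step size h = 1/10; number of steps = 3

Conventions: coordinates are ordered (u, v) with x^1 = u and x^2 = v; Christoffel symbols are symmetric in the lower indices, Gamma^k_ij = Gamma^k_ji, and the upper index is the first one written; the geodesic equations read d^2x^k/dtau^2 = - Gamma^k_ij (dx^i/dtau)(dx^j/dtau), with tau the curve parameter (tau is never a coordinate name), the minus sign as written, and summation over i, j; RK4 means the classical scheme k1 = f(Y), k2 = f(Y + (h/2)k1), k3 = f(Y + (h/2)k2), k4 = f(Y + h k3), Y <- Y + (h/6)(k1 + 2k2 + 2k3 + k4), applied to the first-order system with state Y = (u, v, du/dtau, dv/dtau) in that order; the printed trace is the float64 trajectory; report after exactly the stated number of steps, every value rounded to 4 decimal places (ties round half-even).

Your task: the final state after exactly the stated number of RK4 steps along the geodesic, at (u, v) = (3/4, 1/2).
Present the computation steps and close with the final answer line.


f(Y) = (du/dtau, dv/dtau, -Gamma^u_ij Y'^i Y'^j, -Gamma^v_ij Y'^i Y'^j) with the Gammas evaluated at the stage position; h = 0.100000; intermediate values shown to 6 dp
step 0: u = 0.7500, v = 0.5000, du/dtau = -0.5000, dv/dtau = 1.0000
step 1:
  k1: at (u, v) = (0.750000, 0.500000), (du/dtau, dv/dtau) = (-0.500000, 1.000000); Gamma_uuu = 0.000000, Gamma_uuv = 0.000000, Gamma_uvv = -1.917568, Gamma_vuu = 0.000000, Gamma_vuv = 0.341085, Gamma_vvv = 0.000000; k1 = (-0.500000, 1.000000, 1.917568, 0.341085)
  k2: at (u, v) = (0.725000, 0.550000), (du/dtau, dv/dtau) = (-0.404122, 1.017054); Gamma_uuu = 0.000000, Gamma_uuv = 0.000000, Gamma_uvv = -1.901216, Gamma_vuu = 0.000000, Gamma_vuv = 0.344019, Gamma_vvv = 0.000000; k2 = (-0.404122, 1.017054, 1.966617, 0.282793)
  k3: at (u, v) = (0.729794, 0.550853), (du/dtau, dv/dtau) = (-0.401669, 1.014140); Gamma_uuu = 0.000000, Gamma_uuv = 0.000000, Gamma_uvv = -1.904352, Gamma_vuu = 0.000000, Gamma_vuv = 0.343452, Gamma_vvv = 0.000000; k3 = (-0.401669, 1.014140, 1.958586, 0.279810)
  k4: at (u, v) = (0.709833, 0.601414), (du/dtau, dv/dtau) = (-0.304141, 1.027981); Gamma_uuu = 0.000000, Gamma_uuv = 0.000000, Gamma_uvv = -1.891296, Gamma_vuu = 0.000000, Gamma_vuv = 0.345823, Gamma_vvv = 0.000000; k4 = (-0.304141, 1.027981, 1.998618, 0.216244)
  Y <- Y + (h/6)(k1 + 2k2 + 2k3 + k4): u = 0.7097, v = 0.6015, du/dtau = -0.3039, dv/dtau = 1.0280
step 2:
  k1: at (u, v) = (0.709738, 0.601506), (du/dtau, dv/dtau) = (-0.303890, 1.028042); Gamma_uuu = 0.000000, Gamma_uuv = 0.000000, Gamma_uvv = -1.891234, Gamma_vuu = 0.000000, Gamma_vuv = 0.345835, Gamma_vvv = 0.000000; k1 = (-0.303890, 1.028042, 1.998790, 0.216086)
  k2: at (u, v) = (0.694543, 0.652908), (du/dtau, dv/dtau) = (-0.203951, 1.038847); Gamma_uuu = 0.000000, Gamma_uuv = 0.000000, Gamma_uvv = -1.881296, Gamma_vuu = 0.000000, Gamma_vuv = 0.347661, Gamma_vvv = 0.000000; k2 = (-0.203951, 1.038847, 2.030299, 0.147320)
  k3: at (u, v) = (0.699540, 0.653448), (du/dtau, dv/dtau) = (-0.202375, 1.035408); Gamma_uuu = 0.000000, Gamma_uuv = 0.000000, Gamma_uvv = -1.884564, Gamma_vuu = 0.000000, Gamma_vuv = 0.347059, Gamma_vvv = 0.000000; k3 = (-0.202375, 1.035408, 2.020385, 0.145446)
  k4: at (u, v) = (0.689500, 0.705047), (du/dtau, dv/dtau) = (-0.101852, 1.042587); Gamma_uuu = 0.000000, Gamma_uuv = 0.000000, Gamma_uvv = -1.877998, Gamma_vuu = 0.000000, Gamma_vuv = 0.348272, Gamma_vvv = 0.000000; k4 = (-0.101852, 1.042587, 2.041360, 0.073965)
  Y <- Y + (h/6)(k1 + 2k2 + 2k3 + k4): u = 0.6894, v = 0.7052, du/dtau = -0.1015, dv/dtau = 1.0426
step 3:
  k1: at (u, v) = (0.689431, 0.705158), (du/dtau, dv/dtau) = (-0.101532, 1.042635); Gamma_uuu = 0.000000, Gamma_uuv = 0.000000, Gamma_uvv = -1.877952, Gamma_vuu = 0.000000, Gamma_vuv = 0.348280, Gamma_vvv = 0.000000; k1 = (-0.101532, 1.042635, 2.041500, 0.073738)
  k2: at (u, v) = (0.684355, 0.757290), (du/dtau, dv/dtau) = (0.000543, 1.046322); Gamma_uuu = 0.000000, Gamma_uuv = 0.000000, Gamma_uvv = -1.874632, Gamma_vuu = 0.000000, Gamma_vuv = 0.348897, Gamma_vvv = 0.000000; k2 = (0.000543, 1.046322, 2.052329, -0.000397)
  k3: at (u, v) = (0.689459, 0.757475), (du/dtau, dv/dtau) = (0.001085, 1.042615); Gamma_uuu = 0.000000, Gamma_uuv = 0.000000, Gamma_uvv = -1.877970, Gamma_vuu = 0.000000, Gamma_vuv = 0.348277, Gamma_vvv = 0.000000; k3 = (0.001085, 1.042615, 2.041442, -0.000788)
  k4: at (u, v) = (0.689540, 0.809420), (du/dtau, dv/dtau) = (0.102613, 1.042557); Gamma_uuu = 0.000000, Gamma_uuv = 0.000000, Gamma_uvv = -1.878023, Gamma_vuu = 0.000000, Gamma_vuv = 0.348267, Gamma_vvv = 0.000000; k4 = (0.102613, 1.042557, 2.041269, -0.074515)
  Y <- Y + (h/6)(k1 + 2k2 + 2k3 + k4): u = 0.6895, v = 0.8095, du/dtau = 0.1030, dv/dtau = 1.0426

Answer: u = 0.6895, v = 0.8095, du/dtau = 0.1030, dv/dtau = 1.0426


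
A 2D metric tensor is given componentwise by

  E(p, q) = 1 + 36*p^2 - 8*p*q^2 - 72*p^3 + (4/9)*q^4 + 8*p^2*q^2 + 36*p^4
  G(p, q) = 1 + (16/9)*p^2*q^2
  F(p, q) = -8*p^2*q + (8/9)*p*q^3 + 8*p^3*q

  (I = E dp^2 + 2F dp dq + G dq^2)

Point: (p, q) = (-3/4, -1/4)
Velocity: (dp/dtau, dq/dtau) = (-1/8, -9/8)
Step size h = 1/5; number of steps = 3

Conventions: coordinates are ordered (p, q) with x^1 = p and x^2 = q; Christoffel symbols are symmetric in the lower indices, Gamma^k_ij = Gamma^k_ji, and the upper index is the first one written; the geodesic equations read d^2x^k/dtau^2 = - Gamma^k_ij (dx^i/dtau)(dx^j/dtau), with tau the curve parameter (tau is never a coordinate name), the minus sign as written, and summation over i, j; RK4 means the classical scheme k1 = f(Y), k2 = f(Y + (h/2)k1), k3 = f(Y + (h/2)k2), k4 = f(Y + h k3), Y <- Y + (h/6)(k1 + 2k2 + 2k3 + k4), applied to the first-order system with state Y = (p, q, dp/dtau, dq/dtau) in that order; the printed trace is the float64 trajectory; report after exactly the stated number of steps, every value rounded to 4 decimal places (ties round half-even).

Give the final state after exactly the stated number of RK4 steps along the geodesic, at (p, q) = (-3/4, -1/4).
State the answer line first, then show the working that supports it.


Answer: p = -0.7924, q = -0.9231, dp/dtau = -0.0212, dq/dtau = -1.1178

f(Y) = (dp/dtau, dq/dtau, -Gamma^p_ij Y'^i Y'^j, -Gamma^q_ij Y'^i Y'^j) with the Gammas evaluated at the stage position; h = 0.200000; intermediate values shown to 6 dp
step 0: p = -0.7500, q = -0.2500, dp/dtau = -0.1250, dq/dtau = -1.1250
step 1:
  k1: at (p, q) = (-0.750000, -0.250000), (dp/dtau, dq/dtau) = (-0.125000, -1.125000); Gamma_ppp = -1.863151, Gamma_ppq = -0.041403, Gamma_pqq = -0.124210, Gamma_qpp = -0.058836, Gamma_qpq = -0.001307, Gamma_qqq = -0.003922; k1 = (-0.125000, -1.125000, 0.197960, 0.006251)
  k2: at (p, q) = (-0.762500, -0.362500), (dp/dtau, dq/dtau) = (-0.105204, -1.124375); Gamma_ppp = -1.827417, Gamma_ppq = -0.058300, Gamma_pqq = -0.122632, Gamma_qpp = -0.082625, Gamma_qpq = -0.002636, Gamma_qqq = -0.005545; k2 = (-0.105204, -1.124375, 0.189052, 0.008548)
  k3: at (p, q) = (-0.760520, -0.362437), (dp/dtau, dq/dtau) = (-0.106095, -1.124145); Gamma_ppp = -1.831084, Gamma_ppq = -0.058499, Gamma_pqq = -0.122751, Gamma_qpp = -0.082867, Gamma_qpq = -0.002647, Gamma_qqq = -0.005555; k3 = (-0.106095, -1.124145, 0.189686, 0.008584)
  k4: at (p, q) = (-0.771219, -0.474829), (dp/dtau, dq/dtau) = (-0.087063, -1.123283); Gamma_ppp = -1.795788, Gamma_ppq = -0.074530, Gamma_pqq = -0.121051, Gamma_qpp = -0.105055, Gamma_qpq = -0.004360, Gamma_qqq = -0.007082; k4 = (-0.087063, -1.123283, 0.180928, 0.010584)
  Y <- Y + (h/6)(k1 + 2k2 + 2k3 + k4): p = -0.7712, q = -0.4748, dp/dtau = -0.0871, dq/dtau = -1.1233
step 2:
  k1: at (p, q) = (-0.771155, -0.474844), (dp/dtau, dq/dtau) = (-0.087121, -1.123297); Gamma_ppp = -1.795898, Gamma_ppq = -0.074540, Gamma_pqq = -0.121055, Gamma_qpp = -0.105068, Gamma_qpq = -0.004361, Gamma_qqq = -0.007082; k1 = (-0.087121, -1.123297, 0.180967, 0.010587)
  k2: at (p, q) = (-0.779867, -0.587174), (dp/dtau, dq/dtau) = (-0.069025, -1.122238); Gamma_ppp = -1.761565, Gamma_ppq = -0.089796, Gamma_pqq = -0.119265, Gamma_qpp = -0.125673, Gamma_qpq = -0.006406, Gamma_qqq = -0.008509; k2 = (-0.069025, -1.122238, 0.172508, 0.012307)
  k3: at (p, q) = (-0.778058, -0.587068), (dp/dtau, dq/dtau) = (-0.069870, -1.122066); Gamma_ppp = -1.764650, Gamma_ppq = -0.090065, Gamma_pqq = -0.119365, Gamma_qpp = -0.125988, Gamma_qpq = -0.006430, Gamma_qqq = -0.008522; k3 = (-0.069870, -1.122066, 0.173021, 0.012353)
  k4: at (p, q) = (-0.785129, -0.699257), (dp/dtau, dq/dtau) = (-0.052517, -1.120826); Gamma_ppp = -1.730593, Gamma_ppq = -0.104627, Gamma_pqq = -0.117475, Gamma_qpp = -0.145022, Gamma_qpq = -0.008768, Gamma_qqq = -0.009844; k4 = (-0.052517, -1.120826, 0.164669, 0.013799)
  Y <- Y + (h/6)(k1 + 2k2 + 2k3 + k4): p = -0.7851, q = -0.6993, dp/dtau = -0.0526, dq/dtau = -1.1208
step 3:
  k1: at (p, q) = (-0.785070, -0.699268), (dp/dtau, dq/dtau) = (-0.052565, -1.120840); Gamma_ppp = -1.730687, Gamma_ppq = -0.104639, Gamma_pqq = -0.117478, Gamma_qpp = -0.145036, Gamma_qpq = -0.008769, Gamma_qqq = -0.009845; k1 = (-0.052565, -1.120840, 0.164698, 0.013802)
  k2: at (p, q) = (-0.790326, -0.811352), (dp/dtau, dq/dtau) = (-0.036095, -1.119460); Gamma_ppp = -1.697354, Gamma_ppq = -0.118588, Gamma_pqq = -0.115515, Gamma_qpp = -0.162535, Gamma_qpq = -0.011356, Gamma_qqq = -0.011061; k2 = (-0.036095, -1.119460, 0.156557, 0.014992)
  k3: at (p, q) = (-0.788679, -0.811214), (dp/dtau, dq/dtau) = (-0.036909, -1.119341); Gamma_ppp = -1.699929, Gamma_ppq = -0.118899, Gamma_pqq = -0.115596, Gamma_qpp = -0.162883, Gamma_qpq = -0.011393, Gamma_qqq = -0.011076; k3 = (-0.036909, -1.119341, 0.156973, 0.015041)
  k4: at (p, q) = (-0.792451, -0.923137), (dp/dtau, dq/dtau) = (-0.021170, -1.117832); Gamma_ppp = -1.666718, Gamma_ppq = -0.132273, Gamma_pqq = -0.113548, Gamma_qpp = -0.178831, Gamma_qpq = -0.014192, Gamma_qqq = -0.012183; k4 = (-0.021170, -1.117832, 0.148891, 0.015975)
  Y <- Y + (h/6)(k1 + 2k2 + 2k3 + k4): p = -0.7924, q = -0.9231, dp/dtau = -0.0212, dq/dtau = -1.1178


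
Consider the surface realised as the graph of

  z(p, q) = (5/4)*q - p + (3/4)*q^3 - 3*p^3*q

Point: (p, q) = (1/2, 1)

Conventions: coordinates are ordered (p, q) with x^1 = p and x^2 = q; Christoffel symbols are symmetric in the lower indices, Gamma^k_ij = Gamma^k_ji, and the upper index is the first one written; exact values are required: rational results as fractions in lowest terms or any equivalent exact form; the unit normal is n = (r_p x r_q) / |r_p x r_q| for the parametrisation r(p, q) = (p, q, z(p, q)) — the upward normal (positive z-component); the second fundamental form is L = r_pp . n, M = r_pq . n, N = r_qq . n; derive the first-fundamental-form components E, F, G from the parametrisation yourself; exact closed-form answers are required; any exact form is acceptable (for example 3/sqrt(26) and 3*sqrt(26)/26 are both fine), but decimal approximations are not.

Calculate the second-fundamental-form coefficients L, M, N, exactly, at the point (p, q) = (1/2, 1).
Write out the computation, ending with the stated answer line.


z_p = -13/4, z_q = 25/8, z_pp = -9, z_pq = -9/4, z_qq = 9/2
E = 185/16, F = -325/32, G = 689/64; answer radicand W^2 = 1365/64
unnormalised second-form numerators: l = -9, m = -9/4, n = 9/2; L = l/sqrt(1365/64), and similarly M = m/sqrt(W^2), N = n/sqrt(W^2)

Answer: L = -24*sqrt(1365)/455, M = -6*sqrt(1365)/455, N = 12*sqrt(1365)/455


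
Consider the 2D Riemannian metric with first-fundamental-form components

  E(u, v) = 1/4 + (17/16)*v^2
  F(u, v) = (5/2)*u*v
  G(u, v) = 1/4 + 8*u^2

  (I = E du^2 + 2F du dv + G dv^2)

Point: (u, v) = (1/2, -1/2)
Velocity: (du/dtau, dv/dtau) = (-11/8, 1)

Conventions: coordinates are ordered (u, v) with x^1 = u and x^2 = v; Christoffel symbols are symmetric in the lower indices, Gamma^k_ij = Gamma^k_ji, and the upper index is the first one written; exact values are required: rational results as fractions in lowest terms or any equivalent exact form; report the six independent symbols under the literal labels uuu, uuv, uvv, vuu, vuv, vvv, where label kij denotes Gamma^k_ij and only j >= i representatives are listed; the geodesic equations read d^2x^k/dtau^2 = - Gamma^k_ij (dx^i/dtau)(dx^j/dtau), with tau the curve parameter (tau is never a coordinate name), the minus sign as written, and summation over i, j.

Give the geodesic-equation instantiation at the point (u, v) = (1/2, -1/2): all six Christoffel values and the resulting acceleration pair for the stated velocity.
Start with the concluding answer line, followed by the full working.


Answer: Gamma_uuu = -115/197, Gamma_uuv = 334/197, Gamma_uvv = -1584/197, Gamma_vuu = -759/1576, Gamma_vuv = 443/197, Gamma_vvv = -440/197; accelerations (d^2u/dtau^2, d^2v/dtau^2) = (174075/12608, 940863/100864)

E = 33/64, F = -5/8, G = 9/4 at the point
E_u = 0, E_v = -17/16, F_u = -5/4, F_v = 5/4, G_u = 8, G_v = 0
EG - F^2 = 197/256;  g^inv = (256/197) * [[9/4, 5/8], [5/8, 33/64]]
first-kind symbols [ij,l] = (1/2)(d_i g_jl + d_j g_il - d_l g_ij): [uu,u] = E_u/2 = 0, [uu,v] = F_u - E_v/2 = -23/32, [uv,u] = E_v/2 = -17/32, [uv,v] = G_u/2 = 4, [vv,u] = F_v - G_u/2 = -11/4, [vv,v] = G_v/2 = 0
Gamma^u_ij = (G*[ij,u] - F*[ij,v])/(EG - F^2), Gamma^v_ij = (E*[ij,v] - F*[ij,u])/(EG - F^2)
Gamma_uuu = -115/197, Gamma_uuv = 334/197, Gamma_uvv = -1584/197, Gamma_vuu = -759/1576, Gamma_vuv = 443/197, Gamma_vvv = -440/197
d^2u/dtau^2 = -(Gamma_uuu*(-11/8)^2 + 2*Gamma_uuv*(-11/8)*(1) + Gamma_uvv*(1)^2) = 174075/12608
d^2v/dtau^2 = -(Gamma_vuu*(-11/8)^2 + 2*Gamma_vuv*(-11/8)*(1) + Gamma_vvv*(1)^2) = 940863/100864


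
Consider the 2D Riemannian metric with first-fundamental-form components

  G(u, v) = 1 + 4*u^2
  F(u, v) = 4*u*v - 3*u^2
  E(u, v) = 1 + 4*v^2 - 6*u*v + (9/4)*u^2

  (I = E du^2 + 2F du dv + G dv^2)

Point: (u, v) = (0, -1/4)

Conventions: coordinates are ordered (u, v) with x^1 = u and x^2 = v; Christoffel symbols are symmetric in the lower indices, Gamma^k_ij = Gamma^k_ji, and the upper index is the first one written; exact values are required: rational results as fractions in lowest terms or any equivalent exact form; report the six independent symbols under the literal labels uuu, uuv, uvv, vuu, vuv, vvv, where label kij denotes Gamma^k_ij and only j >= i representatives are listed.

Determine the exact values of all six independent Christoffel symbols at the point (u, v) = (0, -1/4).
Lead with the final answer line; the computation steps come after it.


Answer: Gamma_uuu = 3/5, Gamma_uuv = -4/5, Gamma_uvv = 0, Gamma_vuu = 0, Gamma_vuv = 0, Gamma_vvv = 0

E = 5/4, F = 0, G = 1 at the point
E_u = 3/2, E_v = -2, F_u = -1, F_v = 0, G_u = 0, G_v = 0
EG - F^2 = 5/4;  g^inv = (4/5) * [[1, 0], [0, 5/4]]
first-kind symbols [ij,l] = (1/2)(d_i g_jl + d_j g_il - d_l g_ij): [uu,u] = E_u/2 = 3/4, [uu,v] = F_u - E_v/2 = 0, [uv,u] = E_v/2 = -1, [uv,v] = G_u/2 = 0, [vv,u] = F_v - G_u/2 = 0, [vv,v] = G_v/2 = 0
Gamma^u_ij = (G*[ij,u] - F*[ij,v])/(EG - F^2), Gamma^v_ij = (E*[ij,v] - F*[ij,u])/(EG - F^2)


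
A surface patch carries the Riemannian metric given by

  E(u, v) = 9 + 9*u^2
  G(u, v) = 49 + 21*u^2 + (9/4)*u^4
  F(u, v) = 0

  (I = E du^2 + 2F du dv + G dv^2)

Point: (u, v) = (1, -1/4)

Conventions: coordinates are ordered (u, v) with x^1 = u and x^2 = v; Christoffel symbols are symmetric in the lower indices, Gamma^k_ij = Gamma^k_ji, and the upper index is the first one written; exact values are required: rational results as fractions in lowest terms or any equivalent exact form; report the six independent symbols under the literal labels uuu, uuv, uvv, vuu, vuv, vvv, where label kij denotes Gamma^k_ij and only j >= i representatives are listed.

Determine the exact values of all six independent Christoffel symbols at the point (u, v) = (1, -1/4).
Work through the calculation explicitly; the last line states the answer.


E = 18, F = 0, G = 289/4 at the point
E_u = 18, E_v = 0, F_u = 0, F_v = 0, G_u = 51, G_v = 0
EG - F^2 = 2601/2;  g^inv = (2/2601) * [[289/4, 0], [0, 18]]
first-kind symbols [ij,l] = (1/2)(d_i g_jl + d_j g_il - d_l g_ij): [uu,u] = E_u/2 = 9, [uu,v] = F_u - E_v/2 = 0, [uv,u] = E_v/2 = 0, [uv,v] = G_u/2 = 51/2, [vv,u] = F_v - G_u/2 = -51/2, [vv,v] = G_v/2 = 0
Gamma^u_ij = (G*[ij,u] - F*[ij,v])/(EG - F^2), Gamma^v_ij = (E*[ij,v] - F*[ij,u])/(EG - F^2)

Answer: Gamma_uuu = 1/2, Gamma_uuv = 0, Gamma_uvv = -17/12, Gamma_vuu = 0, Gamma_vuv = 6/17, Gamma_vvv = 0


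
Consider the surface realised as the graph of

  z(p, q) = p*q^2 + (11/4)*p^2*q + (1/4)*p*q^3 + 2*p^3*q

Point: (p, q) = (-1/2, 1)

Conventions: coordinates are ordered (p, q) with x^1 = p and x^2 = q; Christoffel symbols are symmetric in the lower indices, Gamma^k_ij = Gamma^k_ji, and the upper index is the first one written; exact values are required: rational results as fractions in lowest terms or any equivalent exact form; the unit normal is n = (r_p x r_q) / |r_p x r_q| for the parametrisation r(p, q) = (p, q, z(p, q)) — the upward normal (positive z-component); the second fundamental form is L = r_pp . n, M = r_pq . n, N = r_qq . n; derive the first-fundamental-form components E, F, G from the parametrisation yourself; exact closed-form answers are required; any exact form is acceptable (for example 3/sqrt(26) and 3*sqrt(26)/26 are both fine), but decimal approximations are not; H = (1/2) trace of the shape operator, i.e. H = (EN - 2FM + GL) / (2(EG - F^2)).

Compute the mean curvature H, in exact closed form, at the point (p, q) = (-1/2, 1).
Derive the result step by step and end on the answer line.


z_p = 0, z_q = -15/16, z_pp = -1/2, z_pq = 3/2, z_qq = -7/4
E = 1, F = 0, G = 481/256; answer radicand W^2 = 481/256
unnormalised second-form numerators: l = -1/2, m = 3/2, n = -7/4; L = l/sqrt(481/256), and similarly M = m/sqrt(W^2), N = n/sqrt(W^2)
H = (E*n - 2*F*m + G*l) / (2*(EG - F^2)*sqrt(W^2)); E*n - 2*F*m + G*l = -1377/512, EG - F^2 = 481/256, so H = (-1377/1924)/sqrt(481/256)

Answer: H = -5508*sqrt(481)/231361


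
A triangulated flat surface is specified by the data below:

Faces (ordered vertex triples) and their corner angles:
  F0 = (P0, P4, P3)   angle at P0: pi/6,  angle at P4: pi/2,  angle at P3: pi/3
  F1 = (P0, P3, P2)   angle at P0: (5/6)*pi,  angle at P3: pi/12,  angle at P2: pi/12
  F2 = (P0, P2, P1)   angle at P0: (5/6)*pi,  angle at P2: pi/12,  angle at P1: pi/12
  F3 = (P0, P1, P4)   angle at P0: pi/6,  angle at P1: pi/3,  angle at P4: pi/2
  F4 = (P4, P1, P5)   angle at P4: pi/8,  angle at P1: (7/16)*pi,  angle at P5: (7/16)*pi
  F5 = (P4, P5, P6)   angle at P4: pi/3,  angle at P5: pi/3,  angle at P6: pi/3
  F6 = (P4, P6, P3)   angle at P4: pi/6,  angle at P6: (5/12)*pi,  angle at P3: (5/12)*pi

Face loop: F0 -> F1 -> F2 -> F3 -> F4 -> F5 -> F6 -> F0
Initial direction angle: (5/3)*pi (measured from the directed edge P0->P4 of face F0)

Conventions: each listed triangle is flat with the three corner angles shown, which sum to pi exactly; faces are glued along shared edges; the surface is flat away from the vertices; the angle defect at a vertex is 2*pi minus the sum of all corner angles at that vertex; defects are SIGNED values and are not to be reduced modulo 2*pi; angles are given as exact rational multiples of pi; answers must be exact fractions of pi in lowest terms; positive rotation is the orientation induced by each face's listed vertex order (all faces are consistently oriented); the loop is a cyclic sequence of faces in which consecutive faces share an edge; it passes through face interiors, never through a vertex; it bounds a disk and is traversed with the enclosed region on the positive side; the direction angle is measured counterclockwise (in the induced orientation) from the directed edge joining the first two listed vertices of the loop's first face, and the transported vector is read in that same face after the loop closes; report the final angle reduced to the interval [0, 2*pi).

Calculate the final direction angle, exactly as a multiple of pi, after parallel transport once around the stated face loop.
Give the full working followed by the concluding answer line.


enclosed vertex P0: corner angles sum to 2*pi, defect = 2*pi - 2*pi = 0
enclosed vertex P4: corner angles sum to (13/8)*pi, defect = 2*pi - (13/8)*pi = (3/8)*pi
holonomy = initial angle + sum of enclosed defects (mod 2*pi), positive in the induced orientation
final angle = (5/3)*pi + (3/8)*pi = pi/24 (mod 2*pi)

Answer: final direction angle = pi/24


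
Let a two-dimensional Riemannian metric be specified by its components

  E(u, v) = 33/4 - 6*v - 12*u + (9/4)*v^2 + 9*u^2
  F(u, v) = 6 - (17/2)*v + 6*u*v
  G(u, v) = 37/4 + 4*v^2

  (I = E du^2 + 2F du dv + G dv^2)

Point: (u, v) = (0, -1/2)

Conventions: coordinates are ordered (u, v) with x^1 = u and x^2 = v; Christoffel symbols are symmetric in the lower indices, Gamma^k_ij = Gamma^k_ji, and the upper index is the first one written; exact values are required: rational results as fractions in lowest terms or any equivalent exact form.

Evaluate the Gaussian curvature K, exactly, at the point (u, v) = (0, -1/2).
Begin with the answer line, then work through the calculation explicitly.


Answer: K = -38784/42025

E = 189/16, F = 41/4, G = 41/4, EG - F^2 = 1025/64 at the point
E_u = -12, E_v = -33/4, F_u = -3, F_v = -17/2, G_u = 0, G_v = -4
E_vv = 9/2, F_uv = 6, G_uu = 0
Using the Brioschi determinant formula for K from the metric derivatives:
M1 = [[-E_vv/2 + F_uv - G_uu/2, E_u/2, F_u - E_v/2], [F_v - G_u/2, E, F], [G_v/2, F, G]] = [[15/4, -6, 9/8], [-17/2, 189/16, 41/4], [-2, 41/4, 41/4]]; det M1 = -105249/256
M2 = [[0, E_v/2, G_u/2], [E_v/2, E, F], [G_u/2, F, G]] = [[0, -33/8, 0], [-33/8, 189/16, 41/4], [0, 41/4, 41/4]]; det M2 = -44649/256
det M1 - det M2 = -7575/32; K = -7575/32 / (1025/64)^2 = -38784/42025


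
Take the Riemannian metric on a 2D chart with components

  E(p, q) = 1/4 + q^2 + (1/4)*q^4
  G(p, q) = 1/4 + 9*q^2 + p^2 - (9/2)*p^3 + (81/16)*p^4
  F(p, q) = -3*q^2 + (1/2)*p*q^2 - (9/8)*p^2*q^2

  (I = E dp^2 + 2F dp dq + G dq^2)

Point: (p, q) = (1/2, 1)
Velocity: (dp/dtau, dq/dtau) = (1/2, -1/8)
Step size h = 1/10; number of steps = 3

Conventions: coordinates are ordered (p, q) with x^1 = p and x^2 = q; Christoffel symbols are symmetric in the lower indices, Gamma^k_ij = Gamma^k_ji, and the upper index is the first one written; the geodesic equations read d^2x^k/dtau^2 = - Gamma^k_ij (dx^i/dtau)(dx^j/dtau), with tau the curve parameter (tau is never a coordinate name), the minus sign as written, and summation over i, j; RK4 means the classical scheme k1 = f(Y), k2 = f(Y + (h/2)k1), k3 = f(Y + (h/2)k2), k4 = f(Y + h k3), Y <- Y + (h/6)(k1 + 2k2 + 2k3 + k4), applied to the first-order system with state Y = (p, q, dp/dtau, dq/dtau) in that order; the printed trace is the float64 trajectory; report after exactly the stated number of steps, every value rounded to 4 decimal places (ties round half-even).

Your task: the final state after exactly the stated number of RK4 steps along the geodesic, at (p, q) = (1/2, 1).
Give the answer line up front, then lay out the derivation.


Answer: p = 0.6924, q = 0.9802, dp/dtau = 0.8066, dq/dtau = 0.0081

f(Y) = (dp/dtau, dq/dtau, -Gamma^p_ij Y'^i Y'^j, -Gamma^q_ij Y'^i Y'^j) with the Gammas evaluated at the stage position; h = 0.100000; intermediate values shown to 6 dp
step 0: p = 0.5000, q = 1.0000, dp/dtau = 0.5000, dq/dtau = -0.1250
step 1:
  k1: at (p, q) = (0.500000, 1.000000), (dp/dtau, dq/dtau) = (0.500000, -0.125000); Gamma_ppp = -1.372737, Gamma_ppq = 3.008637, Gamma_pqq = -6.296059, Gamma_qpp = -0.679292, Gamma_qpq = 0.993965, Gamma_qqq = -1.089802; k1 = (0.500000, -0.125000, 0.817640, 0.311097)
  k2: at (p, q) = (0.525000, 0.993750), (dp/dtau, dq/dtau) = (0.540882, -0.109445); Gamma_ppp = -1.445290, Gamma_ppq = 3.109539, Gamma_pqq = -6.605495, Gamma_qpp = -0.711382, Gamma_qpq = 1.037304, Gamma_qqq = -1.195613; k2 = (0.540882, -0.109445, 0.870097, 0.345249)
  k3: at (p, q) = (0.527044, 0.994528), (dp/dtau, dq/dtau) = (0.543505, -0.107738); Gamma_ppp = -1.451380, Gamma_ppq = 3.117523, Gamma_pqq = -6.624867, Gamma_qpp = -0.714048, Gamma_qpq = 1.040878, Gamma_qqq = -1.203734; k3 = (0.543505, -0.107738, 0.870730, 0.346799)
  k4: at (p, q) = (0.554350, 0.989226), (dp/dtau, dq/dtau) = (0.587073, -0.090320); Gamma_ppp = -1.537147, Gamma_ppq = 3.247727, Gamma_pqq = -7.018568, Gamma_qpp = -0.751465, Gamma_qpq = 1.097090, Gamma_qqq = -1.341152; k4 = (0.587073, -0.090320, 0.931459, 0.386282)
  Y <- Y + (h/6)(k1 + 2k2 + 2k3 + k4): p = 0.5543, q = 0.9892, dp/dtau = 0.5872, dq/dtau = -0.0903
step 2:
  k1: at (p, q) = (0.554264, 0.989172), (dp/dtau, dq/dtau) = (0.587179, -0.090309); Gamma_ppp = -1.536866, Gamma_ppq = 3.247337, Gamma_pqq = -7.017691, Gamma_qpp = -0.751343, Gamma_qpq = 1.096914, Gamma_qqq = -1.340760; k1 = (0.587179, -0.090309, 0.931509, 0.386316)
  k2: at (p, q) = (0.583623, 0.984656), (dp/dtau, dq/dtau) = (0.633755, -0.070993); Gamma_ppp = -1.636685, Gamma_ppq = 3.412303, Gamma_pqq = -7.513634, Gamma_qpp = -0.794279, Gamma_qpq = 1.168203, Gamma_qqq = -1.516014; k2 = (0.633755, -0.070993, 1.002289, 0.431779)
  k3: at (p, q) = (0.585952, 0.985622), (dp/dtau, dq/dtau) = (0.637294, -0.068720); Gamma_ppp = -1.645047, Gamma_ppq = 3.425506, Gamma_pqq = -7.547353, Gamma_qpp = -0.797831, Gamma_qpq = 1.174022, Gamma_qqq = -1.529595; k3 = (0.637294, -0.068720, 1.003804, 0.434089)
  k4: at (p, q) = (0.617993, 0.982300), (dp/dtau, dq/dtau) = (0.687560, -0.046900); Gamma_ppp = -1.764647, Gamma_ppq = 3.641833, Gamma_pqq = -8.194084, Gamma_qpp = -0.848389, Gamma_qpq = 1.267278, Gamma_qqq = -1.760703; k4 = (0.687560, -0.046900, 1.087112, 0.486669)
  Y <- Y + (h/6)(k1 + 2k2 + 2k3 + k4): p = 0.6179, q = 0.9822, dp/dtau = 0.6877, dq/dtau = -0.0469
step 3:
  k1: at (p, q) = (0.617878, 0.982228), (dp/dtau, dq/dtau) = (0.687693, -0.046897); Gamma_ppp = -1.764185, Gamma_ppq = 3.641062, Gamma_pqq = -8.192186, Gamma_qpp = -0.848196, Gamma_qpq = 1.266940, Gamma_qqq = -1.759915; k1 = (0.687693, -0.046897, 1.087190, 0.486720)
  k2: at (p, q) = (0.652263, 0.979883), (dp/dtau, dq/dtau) = (0.742052, -0.022561); Gamma_ppp = -1.904686, Gamma_ppq = 3.918484, Gamma_pqq = -9.022422, Gamma_qpp = -0.906525, Gamma_qpq = 1.385846, Gamma_qqq = -2.058124; k2 = (0.742052, -0.022561, 1.184592, 0.546619)
  k3: at (p, q) = (0.654981, 0.981100), (dp/dtau, dq/dtau) = (0.746922, -0.019566); Gamma_ppp = -1.916725, Gamma_ppq = 3.941161, Gamma_pqq = -9.082942, Gamma_qpp = -0.911462, Gamma_qpq = 1.395618, Gamma_qqq = -2.081739; k3 = (0.746922, -0.019566, 1.187998, 0.550087)
  k4: at (p, q) = (0.692570, 0.980271), (dp/dtau, dq/dtau) = (0.806492, 0.008112); Gamma_ppp = -2.087060, Gamma_ppq = 4.310355, Gamma_pqq = -10.189710, Gamma_qpp = -0.980614, Gamma_qpq = 1.552295, Gamma_qqq = -2.480732; k4 = (0.806492, 0.008112, 1.301759, 0.617673)
  Y <- Y + (h/6)(k1 + 2k2 + 2k3 + k4): p = 0.6924, q = 0.9802, dp/dtau = 0.8066, dq/dtau = 0.0081


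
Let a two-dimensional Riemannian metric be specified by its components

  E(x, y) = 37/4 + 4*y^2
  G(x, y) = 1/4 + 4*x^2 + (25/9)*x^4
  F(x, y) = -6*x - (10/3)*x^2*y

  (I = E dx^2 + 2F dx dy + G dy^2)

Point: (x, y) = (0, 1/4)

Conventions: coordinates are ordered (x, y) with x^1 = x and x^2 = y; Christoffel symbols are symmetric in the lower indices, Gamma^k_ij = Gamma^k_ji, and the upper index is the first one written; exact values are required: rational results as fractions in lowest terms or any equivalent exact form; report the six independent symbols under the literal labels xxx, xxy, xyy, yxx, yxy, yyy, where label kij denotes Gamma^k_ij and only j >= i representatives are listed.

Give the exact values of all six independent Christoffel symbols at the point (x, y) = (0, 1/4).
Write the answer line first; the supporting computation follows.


Answer: Gamma_xxx = 0, Gamma_xxy = 2/19, Gamma_xyy = 0, Gamma_yxx = -28, Gamma_yxy = 0, Gamma_yyy = 0

E = 19/2, F = 0, G = 1/4 at the point
E_x = 0, E_y = 2, F_x = -6, F_y = 0, G_x = 0, G_y = 0
EG - F^2 = 19/8;  g^inv = (8/19) * [[1/4, 0], [0, 19/2]]
first-kind symbols [ij,l] = (1/2)(d_i g_jl + d_j g_il - d_l g_ij): [xx,x] = E_x/2 = 0, [xx,y] = F_x - E_y/2 = -7, [xy,x] = E_y/2 = 1, [xy,y] = G_x/2 = 0, [yy,x] = F_y - G_x/2 = 0, [yy,y] = G_y/2 = 0
Gamma^x_ij = (G*[ij,x] - F*[ij,y])/(EG - F^2), Gamma^y_ij = (E*[ij,y] - F*[ij,x])/(EG - F^2)


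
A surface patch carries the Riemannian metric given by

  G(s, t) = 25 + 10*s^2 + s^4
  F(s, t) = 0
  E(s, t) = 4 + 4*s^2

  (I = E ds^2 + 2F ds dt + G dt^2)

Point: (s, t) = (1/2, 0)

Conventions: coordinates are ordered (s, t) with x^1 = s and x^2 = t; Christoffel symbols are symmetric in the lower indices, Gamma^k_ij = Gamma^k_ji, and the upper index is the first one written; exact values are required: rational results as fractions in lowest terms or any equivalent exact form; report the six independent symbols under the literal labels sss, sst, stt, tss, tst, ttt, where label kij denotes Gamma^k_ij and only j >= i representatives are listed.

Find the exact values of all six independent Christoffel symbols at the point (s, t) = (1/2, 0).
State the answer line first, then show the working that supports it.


Answer: Gamma_sss = 2/5, Gamma_sst = 0, Gamma_stt = -21/20, Gamma_tss = 0, Gamma_tst = 4/21, Gamma_ttt = 0

E = 5, F = 0, G = 441/16 at the point
E_s = 4, E_t = 0, F_s = 0, F_t = 0, G_s = 21/2, G_t = 0
EG - F^2 = 2205/16;  g^inv = (16/2205) * [[441/16, 0], [0, 5]]
first-kind symbols [ij,l] = (1/2)(d_i g_jl + d_j g_il - d_l g_ij): [ss,s] = E_s/2 = 2, [ss,t] = F_s - E_t/2 = 0, [st,s] = E_t/2 = 0, [st,t] = G_s/2 = 21/4, [tt,s] = F_t - G_s/2 = -21/4, [tt,t] = G_t/2 = 0
Gamma^s_ij = (G*[ij,s] - F*[ij,t])/(EG - F^2), Gamma^t_ij = (E*[ij,t] - F*[ij,s])/(EG - F^2)


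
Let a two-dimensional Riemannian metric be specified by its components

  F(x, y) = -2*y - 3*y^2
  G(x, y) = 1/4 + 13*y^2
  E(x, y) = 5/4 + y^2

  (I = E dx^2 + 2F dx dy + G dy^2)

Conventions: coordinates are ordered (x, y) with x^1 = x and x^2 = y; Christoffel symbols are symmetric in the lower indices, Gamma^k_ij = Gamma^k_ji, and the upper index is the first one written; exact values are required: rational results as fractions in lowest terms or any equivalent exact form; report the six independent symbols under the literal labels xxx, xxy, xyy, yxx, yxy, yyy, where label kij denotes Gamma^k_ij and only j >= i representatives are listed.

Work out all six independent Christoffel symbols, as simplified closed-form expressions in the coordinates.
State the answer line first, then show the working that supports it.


Answer: Gamma_xxx = (-48*y^3 - 32*y^2)/(64*y^4 - 192*y^3 + 200*y^2 + 5), Gamma_xxy = (208*y^3 + 4*y)/(64*y^4 - 192*y^3 + 200*y^2 + 5), Gamma_xyy = (-624*y^3 - 24*y - 8)/(64*y^4 - 192*y^3 + 200*y^2 + 5), Gamma_yxx = (-16*y^3 - 20*y)/(64*y^4 - 192*y^3 + 200*y^2 + 5), Gamma_yxy = (48*y^3 + 32*y^2)/(64*y^4 - 192*y^3 + 200*y^2 + 5), Gamma_yyy = (-80*y^3 - 288*y^2 + 196*y)/(64*y^4 - 192*y^3 + 200*y^2 + 5)

E = 5/4 + y^2; F = -2*y - 3*y^2; G = 1/4 + 13*y^2
Gamma^k_ij = (1/2) g^{kl} (d_i g_jl + d_j g_il - d_l g_ij), with g^inv = (1/(EG-F^2)) [[G, -F], [-F, E]]
first partials: E_x = 0, E_y = 2*y, F_x = 0, F_y = -2 - 6*y, G_x = 0, G_y = 26*y
D = EG - F^2 = 5/16 + (25/2)*y^2 - 12*y^3 + 4*y^4
expanded: Gamma^x_xx = (G E_x - 2F F_x + F E_y)/(2D), Gamma^x_xy = (G E_y - F G_x)/(2D), Gamma^x_yy = (2G F_y - G G_x - F G_y)/(2D), Gamma^y_xx = (2E F_x - E E_y - F E_x)/(2D), Gamma^y_xy = (E G_x - F E_y)/(2D), Gamma^y_yy = (E G_y - 2F F_y + F G_x)/(2D); substitute and cancel common factors
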